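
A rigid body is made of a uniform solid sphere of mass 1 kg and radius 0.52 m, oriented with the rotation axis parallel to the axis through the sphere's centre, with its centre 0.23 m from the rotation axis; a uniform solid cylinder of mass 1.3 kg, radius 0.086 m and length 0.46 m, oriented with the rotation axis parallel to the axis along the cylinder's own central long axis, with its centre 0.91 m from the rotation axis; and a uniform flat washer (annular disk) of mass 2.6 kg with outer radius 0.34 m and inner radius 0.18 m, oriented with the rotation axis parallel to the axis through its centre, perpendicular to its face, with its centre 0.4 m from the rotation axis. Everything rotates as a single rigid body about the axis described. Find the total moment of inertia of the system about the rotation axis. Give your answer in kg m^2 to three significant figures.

1.85

Solid sphere: I_cm = (2/5)MR² = (2/5)(1)(0.52)² = 0.10816 kg m^2; centre at d = 0.23 m, so I = I_cm + Md² gives I = 0.10816 + (1)(0.23)² = 0.16106 kg m^2.
Solid cylinder: I_cm = (1/2)MR² = (1/2)(1.3)(0.086)² = 0.0048074 kg m^2; centre at d = 0.91 m, so I = I_cm + Md² gives I = 0.0048074 + (1.3)(0.91)² = 1.0813 kg m^2.
Annular disk: I_cm = (1/2)M(R²+r²) = (1/2)(2.6)[(0.34)² + (0.18)²] = 0.1924 kg m^2; centre at d = 0.4 m, so I = I_cm + Md² gives I = 0.1924 + (2.6)(0.4)² = 0.6084 kg m^2.
Total I = 0.16106 + 1.0813 + 0.6084 = 1.8508 kg m^2.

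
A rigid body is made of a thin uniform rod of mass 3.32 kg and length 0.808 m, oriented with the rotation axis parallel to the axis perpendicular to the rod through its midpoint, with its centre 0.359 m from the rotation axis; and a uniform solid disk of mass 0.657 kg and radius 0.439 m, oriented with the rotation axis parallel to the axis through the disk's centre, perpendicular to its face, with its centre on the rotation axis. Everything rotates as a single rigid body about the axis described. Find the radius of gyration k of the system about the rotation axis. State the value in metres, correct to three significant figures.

Thin rod: I_cm = (1/12)ML² = (1/12)(3.32)(0.808)² = 0.18063 kg·m²; centre at d = 0.359 m, so the parallel axis theorem gives I = 0.18063 + (3.32)(0.359)² = 0.60851 kg·m².
Solid disk: I_cm = (1/2)MR² = (1/2)(0.657)(0.439)² = 0.063309 kg·m²; axis through the centre, so I = 0.063309 kg·m².
Total I = 0.67182 kg·m²; total mass M = 3.977 kg.
k = √(I/M) = √(0.67182/3.977) = 0.41101 m.

0.411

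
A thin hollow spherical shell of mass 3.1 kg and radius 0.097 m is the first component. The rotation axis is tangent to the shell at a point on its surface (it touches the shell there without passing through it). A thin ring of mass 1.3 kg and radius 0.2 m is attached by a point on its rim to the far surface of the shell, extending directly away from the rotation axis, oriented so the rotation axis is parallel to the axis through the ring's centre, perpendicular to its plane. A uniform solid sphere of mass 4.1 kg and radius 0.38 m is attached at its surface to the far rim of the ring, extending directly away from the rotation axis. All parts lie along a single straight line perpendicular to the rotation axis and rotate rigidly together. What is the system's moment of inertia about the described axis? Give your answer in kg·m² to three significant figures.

Spherical shell: I_cm = (2/3)MR² = (2/3)(3.1)(0.097)² = 0.019445 kg·m²; centre at d = 0.097 m, so the parallel axis theorem gives I = 0.019445 + (3.1)(0.097)² = 0.048613 kg·m².
Thin ring: I_cm = MR² = (1.3)(0.2)² = 0.052 kg·m²; centre at d = 0.097 + 0.097 + 0.2 = 0.394 m, so the parallel axis theorem gives I = 0.052 + (1.3)(0.394)² = 0.25381 kg·m².
Solid sphere: I_cm = (2/5)MR² = (2/5)(4.1)(0.38)² = 0.23682 kg·m²; centre at d = 0.097 + 0.097 + 0.2 + 0.2 + 0.38 = 0.974 m, so the parallel axis theorem gives I = 0.23682 + (4.1)(0.974)² = 4.1264 kg·m².
Total I = 0.048613 + 0.25381 + 4.1264 = 4.4288 kg·m².

4.43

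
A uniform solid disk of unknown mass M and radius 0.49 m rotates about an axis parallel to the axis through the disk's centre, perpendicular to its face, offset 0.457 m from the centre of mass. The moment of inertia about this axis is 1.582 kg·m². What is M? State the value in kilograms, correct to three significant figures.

4.81

I = I_cm + Md² = (1/2)MR² + Md² = M·[0.5·(0.49)² + (0.457)²] = M·0.3289.
So M = 1.582 / 0.3289 = 4.81 kg.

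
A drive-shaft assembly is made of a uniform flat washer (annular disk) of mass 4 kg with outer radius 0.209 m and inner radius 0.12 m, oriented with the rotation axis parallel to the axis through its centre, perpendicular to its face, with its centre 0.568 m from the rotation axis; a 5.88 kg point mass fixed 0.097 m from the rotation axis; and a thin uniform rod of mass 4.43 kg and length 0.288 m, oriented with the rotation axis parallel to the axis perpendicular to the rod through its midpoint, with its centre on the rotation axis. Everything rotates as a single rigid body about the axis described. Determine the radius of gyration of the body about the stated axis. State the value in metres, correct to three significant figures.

0.323

Annular disk: I_cm = (1/2)M(R²+r²) = (1/2)(4)[(0.209)² + (0.12)²] = 0.11616 kg m^2; centre at d = 0.568 m, so I = I_cm + Md² gives I = 0.11616 + (4)(0.568)² = 1.4067 kg m^2.
Point mass: I_cm = 0; centre at d = 0.097 m, so I = I_cm + Md² gives I = 0 + (5.88)(0.097)² = 0.055325 kg m^2.
Thin rod: I_cm = (1/12)ML² = (1/12)(4.43)(0.288)² = 0.03062 kg m^2; axis through the centre, so I = 0.03062 kg m^2.
Total I = 1.4926 kg m^2; total mass M = 14.31 kg.
k = √(I/M) = √(1.4926/14.31) = 0.32296 m.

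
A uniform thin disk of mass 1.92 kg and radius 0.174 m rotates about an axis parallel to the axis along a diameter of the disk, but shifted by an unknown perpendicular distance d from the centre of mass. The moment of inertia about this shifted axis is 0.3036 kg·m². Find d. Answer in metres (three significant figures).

0.388

About the centre-of-mass axis, I_cm = (1/4)MR² = (1/4)(1.92)(0.174)² = 0.014532 kg·m².
Parallel axis theorem: I = I_cm + Md², so Md² = 0.3036 − 0.014532 = 0.28907 kg·m².
d = √(0.28907 / 1.92) = 0.38802 m.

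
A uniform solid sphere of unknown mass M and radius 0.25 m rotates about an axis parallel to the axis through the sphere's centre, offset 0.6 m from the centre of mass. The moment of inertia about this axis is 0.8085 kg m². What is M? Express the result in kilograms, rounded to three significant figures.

I = I_cm + Md² = (2/5)MR² + Md² = M·[0.4·(0.25)² + (0.6)²] = M·0.385.
So M = 0.8085 / 0.385 = 2.1 kg.

2.10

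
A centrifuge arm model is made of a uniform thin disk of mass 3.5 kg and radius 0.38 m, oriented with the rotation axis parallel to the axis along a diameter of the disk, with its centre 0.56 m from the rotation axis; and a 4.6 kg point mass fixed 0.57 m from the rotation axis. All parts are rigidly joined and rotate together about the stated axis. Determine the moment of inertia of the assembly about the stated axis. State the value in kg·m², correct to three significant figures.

2.72

Thin disk: I_cm = (1/4)MR² = (1/4)(3.5)(0.38)² = 0.12635 kg·m²; centre at d = 0.56 m, so the parallel axis theorem gives I = 0.12635 + (3.5)(0.56)² = 1.224 kg·m².
Point mass: I_cm = 0; centre at d = 0.57 m, so the parallel axis theorem gives I = 0 + (4.6)(0.57)² = 1.4945 kg·m².
Total I = 1.224 + 1.4945 = 2.7185 kg·m².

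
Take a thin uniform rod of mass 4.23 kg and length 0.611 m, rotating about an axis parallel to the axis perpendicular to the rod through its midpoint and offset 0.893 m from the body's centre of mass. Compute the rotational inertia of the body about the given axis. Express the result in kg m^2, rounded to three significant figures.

I_cm = (1/12)ML² = (1/12)(4.23)(0.611)² = 0.1316 kg m^2; centre at d = 0.893 m, so I = I_cm + Md² gives I = 0.1316 + (4.23)(0.893)² = 3.5048 kg m^2.

3.50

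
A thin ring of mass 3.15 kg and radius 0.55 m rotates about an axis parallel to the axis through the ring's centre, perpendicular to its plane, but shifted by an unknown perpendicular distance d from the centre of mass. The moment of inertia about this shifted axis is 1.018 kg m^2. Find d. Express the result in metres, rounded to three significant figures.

0.144

About the centre-of-mass axis, I_cm = MR² = (3.15)(0.55)² = 0.95288 kg m^2.
Parallel axis theorem: I = I_cm + Md², so Md² = 1.018 − 0.95288 = 0.065125 kg m^2.
d = √(0.065125 / 3.15) = 0.14379 m.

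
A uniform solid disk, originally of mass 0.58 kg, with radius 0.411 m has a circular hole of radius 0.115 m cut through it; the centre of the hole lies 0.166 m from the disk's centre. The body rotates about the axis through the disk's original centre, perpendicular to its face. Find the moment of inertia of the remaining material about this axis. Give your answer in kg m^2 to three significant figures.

Unpierced body about its centre: I₀ = (1/2)MR² = (1/2)(0.58)(0.411)² = 0.048987 kg m^2.
The removed disk has mass m = M·(r/R)² = (0.58)(0.115/0.411)² = 0.045409 kg (same uniform areal density).
Its moment of inertia about the rotation axis (parallel-axis theorem): I_hole = (1/2)mr² + md² = (1/2)(0.045409)(0.115)² + (0.045409)(0.166)² = 0.0015516 kg m^2.
Treating the hole as negative mass, I = I₀ − I_hole = 0.048987 − 0.0015516 = 0.047436 kg m^2.

0.0474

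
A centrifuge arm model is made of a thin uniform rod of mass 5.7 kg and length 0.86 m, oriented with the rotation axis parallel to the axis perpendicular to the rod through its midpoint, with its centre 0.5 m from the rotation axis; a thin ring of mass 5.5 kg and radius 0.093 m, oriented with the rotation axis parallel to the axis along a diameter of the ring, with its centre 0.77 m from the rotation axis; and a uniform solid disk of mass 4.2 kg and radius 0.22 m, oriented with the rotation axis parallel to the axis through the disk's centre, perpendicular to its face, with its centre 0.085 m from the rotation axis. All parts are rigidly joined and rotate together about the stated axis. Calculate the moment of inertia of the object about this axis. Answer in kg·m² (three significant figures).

5.19

Thin rod: I_cm = (1/12)ML² = (1/12)(5.7)(0.86)² = 0.35131 kg·m²; centre at d = 0.5 m, so I = I_cm + Md² gives I = 0.35131 + (5.7)(0.5)² = 1.7763 kg·m².
Thin ring: I_cm = (1/2)MR² = (1/2)(5.5)(0.093)² = 0.023785 kg·m²; centre at d = 0.77 m, so I = I_cm + Md² gives I = 0.023785 + (5.5)(0.77)² = 3.2847 kg·m².
Solid disk: I_cm = (1/2)MR² = (1/2)(4.2)(0.22)² = 0.10164 kg·m²; centre at d = 0.085 m, so I = I_cm + Md² gives I = 0.10164 + (4.2)(0.085)² = 0.13199 kg·m².
Total I = 1.7763 + 3.2847 + 0.13199 = 5.193 kg·m².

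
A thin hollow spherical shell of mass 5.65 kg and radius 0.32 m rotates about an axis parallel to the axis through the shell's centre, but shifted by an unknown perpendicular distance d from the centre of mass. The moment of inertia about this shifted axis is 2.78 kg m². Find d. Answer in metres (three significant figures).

0.651

About the centre-of-mass axis, I_cm = (2/3)MR² = (2/3)(5.65)(0.32)² = 0.38571 kg m².
Parallel axis theorem: I = I_cm + Md², so Md² = 2.78 − 0.38571 = 2.3943 kg m².
d = √(2.3943 / 5.65) = 0.65098 m.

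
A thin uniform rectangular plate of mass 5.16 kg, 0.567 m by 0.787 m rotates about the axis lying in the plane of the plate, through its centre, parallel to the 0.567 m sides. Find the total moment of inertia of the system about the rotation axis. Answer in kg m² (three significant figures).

I_cm = (1/12)Mb² = (1/12)(5.16)(0.787)² = 0.26633 kg m²; axis through the centre, so I = 0.26633 kg m².

0.266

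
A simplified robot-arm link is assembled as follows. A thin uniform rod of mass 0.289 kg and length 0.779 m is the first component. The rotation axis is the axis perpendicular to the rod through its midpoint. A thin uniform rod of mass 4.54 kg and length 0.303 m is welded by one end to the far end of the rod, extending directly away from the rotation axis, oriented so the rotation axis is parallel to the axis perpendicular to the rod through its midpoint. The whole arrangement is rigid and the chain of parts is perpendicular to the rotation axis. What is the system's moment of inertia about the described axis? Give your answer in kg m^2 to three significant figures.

1.38

Thin rod: I_cm = (1/12)ML² = (1/12)(0.289)(0.779)² = 0.014615 kg m^2; axis through the centre, so I = 0.014615 kg m^2.
Thin rod: I_cm = (1/12)ML² = (1/12)(4.54)(0.303)² = 0.034734 kg m^2; centre at d = 0.3895 + 0.1515 = 0.541 m, so I = I_cm + Md² gives I = 0.034734 + (4.54)(0.541)² = 1.3635 kg m^2.
Total I = 0.014615 + 1.3635 = 1.3781 kg m^2.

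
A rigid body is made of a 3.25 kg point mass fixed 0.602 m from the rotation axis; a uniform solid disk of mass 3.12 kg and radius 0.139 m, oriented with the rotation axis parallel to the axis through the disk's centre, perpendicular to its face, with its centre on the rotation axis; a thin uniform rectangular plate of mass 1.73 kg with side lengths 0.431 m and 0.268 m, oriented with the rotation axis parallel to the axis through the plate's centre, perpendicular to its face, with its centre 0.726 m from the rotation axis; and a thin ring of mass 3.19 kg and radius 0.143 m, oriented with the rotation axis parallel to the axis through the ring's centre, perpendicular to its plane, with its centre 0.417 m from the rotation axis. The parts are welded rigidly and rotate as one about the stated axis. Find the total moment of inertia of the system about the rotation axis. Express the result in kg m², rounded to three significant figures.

2.78

Point mass: I_cm = 0; centre at d = 0.602 m, so the parallel axis theorem gives I = 0 + (3.25)(0.602)² = 1.1778 kg m².
Solid disk: I_cm = (1/2)MR² = (1/2)(3.12)(0.139)² = 0.030141 kg m²; axis through the centre, so I = 0.030141 kg m².
Rectangular plate: I_cm = (1/12)M(a²+b²) = (1/12)(1.73)[(0.431)² + (0.268)²] = 0.037135 kg m²; centre at d = 0.726 m, so the parallel axis theorem gives I = 0.037135 + (1.73)(0.726)² = 0.94898 kg m².
Thin ring: I_cm = MR² = (3.19)(0.143)² = 0.065232 kg m²; centre at d = 0.417 m, so the parallel axis theorem gives I = 0.065232 + (3.19)(0.417)² = 0.61994 kg m².
Total I = 1.1778 + 0.030141 + 0.94898 + 0.61994 = 2.7769 kg m².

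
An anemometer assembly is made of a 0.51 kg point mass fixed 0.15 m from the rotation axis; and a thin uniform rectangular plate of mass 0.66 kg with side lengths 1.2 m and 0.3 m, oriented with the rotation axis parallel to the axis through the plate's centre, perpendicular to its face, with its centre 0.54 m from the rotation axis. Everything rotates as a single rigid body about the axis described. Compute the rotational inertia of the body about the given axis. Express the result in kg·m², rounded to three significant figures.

0.288

Point mass: I_cm = 0; centre at d = 0.15 m, so the parallel axis theorem gives I = 0 + (0.51)(0.15)² = 0.011475 kg·m².
Rectangular plate: I_cm = (1/12)M(a²+b²) = (1/12)(0.66)[(1.2)² + (0.3)²] = 0.08415 kg·m²; centre at d = 0.54 m, so the parallel axis theorem gives I = 0.08415 + (0.66)(0.54)² = 0.27661 kg·m².
Total I = 0.011475 + 0.27661 = 0.28808 kg·m².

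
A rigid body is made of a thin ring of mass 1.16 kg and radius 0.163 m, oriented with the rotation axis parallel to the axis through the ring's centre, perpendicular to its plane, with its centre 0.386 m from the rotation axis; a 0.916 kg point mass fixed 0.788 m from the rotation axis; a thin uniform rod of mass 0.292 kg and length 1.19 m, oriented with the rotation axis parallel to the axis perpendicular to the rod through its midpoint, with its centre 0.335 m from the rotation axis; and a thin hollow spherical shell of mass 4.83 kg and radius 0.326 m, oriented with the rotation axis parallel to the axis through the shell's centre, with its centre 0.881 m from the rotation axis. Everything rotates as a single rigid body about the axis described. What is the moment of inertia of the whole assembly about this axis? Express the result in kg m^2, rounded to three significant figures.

Thin ring: I_cm = MR² = (1.16)(0.163)² = 0.03082 kg m^2; centre at d = 0.386 m, so I = I_cm + Md² gives I = 0.03082 + (1.16)(0.386)² = 0.20366 kg m^2.
Point mass: I_cm = 0; centre at d = 0.788 m, so I = I_cm + Md² gives I = 0 + (0.916)(0.788)² = 0.56878 kg m^2.
Thin rod: I_cm = (1/12)ML² = (1/12)(0.292)(1.19)² = 0.034458 kg m^2; centre at d = 0.335 m, so I = I_cm + Md² gives I = 0.034458 + (0.292)(0.335)² = 0.067228 kg m^2.
Spherical shell: I_cm = (2/3)MR² = (2/3)(4.83)(0.326)² = 0.34221 kg m^2; centre at d = 0.881 m, so I = I_cm + Md² gives I = 0.34221 + (4.83)(0.881)² = 4.0911 kg m^2.
Total I = 0.20366 + 0.56878 + 0.067228 + 4.0911 = 4.9307 kg m^2.

4.93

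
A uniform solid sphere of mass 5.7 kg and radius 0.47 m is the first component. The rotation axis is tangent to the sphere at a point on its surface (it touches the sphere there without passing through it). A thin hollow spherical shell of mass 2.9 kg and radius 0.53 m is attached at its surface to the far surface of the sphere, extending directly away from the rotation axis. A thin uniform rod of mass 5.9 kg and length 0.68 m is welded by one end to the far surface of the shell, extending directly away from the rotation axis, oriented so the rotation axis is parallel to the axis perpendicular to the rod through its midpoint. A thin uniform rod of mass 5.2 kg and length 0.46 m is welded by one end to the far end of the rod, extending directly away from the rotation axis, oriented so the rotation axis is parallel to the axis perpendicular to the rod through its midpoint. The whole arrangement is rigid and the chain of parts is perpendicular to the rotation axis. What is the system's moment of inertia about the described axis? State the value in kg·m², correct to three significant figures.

Solid sphere: I_cm = (2/5)MR² = (2/5)(5.7)(0.47)² = 0.50365 kg·m²; centre at d = 0.47 m, so the parallel axis theorem gives I = 0.50365 + (5.7)(0.47)² = 1.7628 kg·m².
Spherical shell: I_cm = (2/3)MR² = (2/3)(2.9)(0.53)² = 0.54307 kg·m²; centre at d = 0.47 + 0.47 + 0.53 = 1.47 m, so the parallel axis theorem gives I = 0.54307 + (2.9)(1.47)² = 6.8097 kg·m².
Thin rod: I_cm = (1/12)ML² = (1/12)(5.9)(0.68)² = 0.22735 kg·m²; centre at d = 0.47 + 0.47 + 0.53 + 0.53 + 0.34 = 2.34 m, so the parallel axis theorem gives I = 0.22735 + (5.9)(2.34)² = 32.533 kg·m².
Thin rod: I_cm = (1/12)ML² = (1/12)(5.2)(0.46)² = 0.091693 kg·m²; centre at d = 0.47 + 0.47 + 0.53 + 0.53 + 0.34 + 0.34 + 0.23 = 2.91 m, so the parallel axis theorem gives I = 0.091693 + (5.2)(2.91)² = 44.126 kg·m².
Total I = 1.7628 + 6.8097 + 32.533 + 44.126 = 85.232 kg·m².

85.2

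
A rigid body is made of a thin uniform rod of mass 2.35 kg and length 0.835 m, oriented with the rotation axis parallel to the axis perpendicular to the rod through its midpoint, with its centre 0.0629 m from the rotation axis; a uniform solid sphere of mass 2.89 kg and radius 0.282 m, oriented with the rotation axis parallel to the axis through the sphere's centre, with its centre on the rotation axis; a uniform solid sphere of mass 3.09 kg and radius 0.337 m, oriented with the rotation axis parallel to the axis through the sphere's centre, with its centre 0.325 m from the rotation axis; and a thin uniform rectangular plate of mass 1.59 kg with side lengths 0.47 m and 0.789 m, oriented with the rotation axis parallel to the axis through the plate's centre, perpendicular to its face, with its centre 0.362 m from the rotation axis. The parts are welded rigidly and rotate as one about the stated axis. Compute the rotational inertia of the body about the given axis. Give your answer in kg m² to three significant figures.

Thin rod: I_cm = (1/12)ML² = (1/12)(2.35)(0.835)² = 0.13654 kg m²; centre at d = 0.0629 m, so I = I_cm + Md² gives I = 0.13654 + (2.35)(0.0629)² = 0.14584 kg m².
Solid sphere: I_cm = (2/5)MR² = (2/5)(2.89)(0.282)² = 0.09193 kg m²; axis through the centre, so I = 0.09193 kg m².
Solid sphere: I_cm = (2/5)MR² = (2/5)(3.09)(0.337)² = 0.14037 kg m²; centre at d = 0.325 m, so I = I_cm + Md² gives I = 0.14037 + (3.09)(0.325)² = 0.46675 kg m².
Rectangular plate: I_cm = (1/12)M(a²+b²) = (1/12)(1.59)[(0.47)² + (0.789)²] = 0.11175 kg m²; centre at d = 0.362 m, so I = I_cm + Md² gives I = 0.11175 + (1.59)(0.362)² = 0.32011 kg m².
Total I = 0.14584 + 0.09193 + 0.46675 + 0.32011 = 1.0246 kg m².

1.02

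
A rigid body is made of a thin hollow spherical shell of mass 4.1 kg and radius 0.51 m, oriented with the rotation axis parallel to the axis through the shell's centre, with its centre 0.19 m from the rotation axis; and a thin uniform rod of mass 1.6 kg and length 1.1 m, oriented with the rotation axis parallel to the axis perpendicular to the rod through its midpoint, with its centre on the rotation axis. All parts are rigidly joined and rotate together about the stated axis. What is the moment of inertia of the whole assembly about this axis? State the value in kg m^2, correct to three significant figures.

1.02

Spherical shell: I_cm = (2/3)MR² = (2/3)(4.1)(0.51)² = 0.71094 kg m^2; centre at d = 0.19 m, so the parallel axis theorem gives I = 0.71094 + (4.1)(0.19)² = 0.85895 kg m^2.
Thin rod: I_cm = (1/12)ML² = (1/12)(1.6)(1.1)² = 0.16133 kg m^2; axis through the centre, so I = 0.16133 kg m^2.
Total I = 0.85895 + 0.16133 = 1.0203 kg m^2.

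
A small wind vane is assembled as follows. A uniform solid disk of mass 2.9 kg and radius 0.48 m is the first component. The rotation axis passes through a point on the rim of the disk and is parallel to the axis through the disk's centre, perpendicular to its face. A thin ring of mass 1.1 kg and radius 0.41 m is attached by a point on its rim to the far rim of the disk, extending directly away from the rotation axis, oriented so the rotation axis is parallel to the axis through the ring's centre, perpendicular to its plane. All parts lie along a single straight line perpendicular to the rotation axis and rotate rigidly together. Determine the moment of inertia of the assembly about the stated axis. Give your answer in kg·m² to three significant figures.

Solid disk: I_cm = (1/2)MR² = (1/2)(2.9)(0.48)² = 0.33408 kg·m²; centre at d = 0.48 m, so the parallel axis theorem gives I = 0.33408 + (2.9)(0.48)² = 1.0022 kg·m².
Thin ring: I_cm = MR² = (1.1)(0.41)² = 0.18491 kg·m²; centre at d = 0.48 + 0.48 + 0.41 = 1.37 m, so the parallel axis theorem gives I = 0.18491 + (1.1)(1.37)² = 2.2495 kg·m².
Total I = 1.0022 + 2.2495 = 3.2517 kg·m².

3.25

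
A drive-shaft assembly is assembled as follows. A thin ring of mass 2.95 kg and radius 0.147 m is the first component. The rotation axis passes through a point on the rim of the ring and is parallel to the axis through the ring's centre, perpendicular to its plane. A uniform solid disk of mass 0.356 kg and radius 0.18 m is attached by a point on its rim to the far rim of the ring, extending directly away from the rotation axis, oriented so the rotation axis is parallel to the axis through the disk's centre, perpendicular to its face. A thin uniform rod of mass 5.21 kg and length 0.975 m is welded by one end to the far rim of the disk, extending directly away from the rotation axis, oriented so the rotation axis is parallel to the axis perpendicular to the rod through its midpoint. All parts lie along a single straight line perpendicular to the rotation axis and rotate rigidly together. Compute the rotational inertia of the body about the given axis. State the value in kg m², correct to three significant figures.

7.41

Thin ring: I_cm = MR² = (2.95)(0.147)² = 0.063747 kg m²; centre at d = 0.147 m, so the parallel axis theorem gives I = 0.063747 + (2.95)(0.147)² = 0.12749 kg m².
Solid disk: I_cm = (1/2)MR² = (1/2)(0.356)(0.18)² = 0.0057672 kg m²; centre at d = 0.147 + 0.147 + 0.18 = 0.474 m, so the parallel axis theorem gives I = 0.0057672 + (0.356)(0.474)² = 0.085752 kg m².
Thin rod: I_cm = (1/12)ML² = (1/12)(5.21)(0.975)² = 0.41273 kg m²; centre at d = 0.147 + 0.147 + 0.18 + 0.18 + 0.4875 = 1.1415 m, so the parallel axis theorem gives I = 0.41273 + (5.21)(1.1415)² = 7.2015 kg m².
Total I = 0.12749 + 0.085752 + 7.2015 = 7.4147 kg m².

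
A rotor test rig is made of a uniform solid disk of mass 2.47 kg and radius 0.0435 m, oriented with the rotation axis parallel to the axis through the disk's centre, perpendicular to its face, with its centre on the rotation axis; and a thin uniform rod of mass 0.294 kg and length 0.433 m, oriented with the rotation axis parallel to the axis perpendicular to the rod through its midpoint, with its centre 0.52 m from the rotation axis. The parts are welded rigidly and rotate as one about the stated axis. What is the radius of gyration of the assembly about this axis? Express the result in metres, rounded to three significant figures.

0.177

Solid disk: I_cm = (1/2)MR² = (1/2)(2.47)(0.0435)² = 0.0023369 kg·m²; axis through the centre, so I = 0.0023369 kg·m².
Thin rod: I_cm = (1/12)ML² = (1/12)(0.294)(0.433)² = 0.0045935 kg·m²; centre at d = 0.52 m, so the parallel axis theorem gives I = 0.0045935 + (0.294)(0.52)² = 0.084091 kg·m².
Total I = 0.086428 kg·m²; total mass M = 2.764 kg.
k = √(I/M) = √(0.086428/2.764) = 0.17683 m.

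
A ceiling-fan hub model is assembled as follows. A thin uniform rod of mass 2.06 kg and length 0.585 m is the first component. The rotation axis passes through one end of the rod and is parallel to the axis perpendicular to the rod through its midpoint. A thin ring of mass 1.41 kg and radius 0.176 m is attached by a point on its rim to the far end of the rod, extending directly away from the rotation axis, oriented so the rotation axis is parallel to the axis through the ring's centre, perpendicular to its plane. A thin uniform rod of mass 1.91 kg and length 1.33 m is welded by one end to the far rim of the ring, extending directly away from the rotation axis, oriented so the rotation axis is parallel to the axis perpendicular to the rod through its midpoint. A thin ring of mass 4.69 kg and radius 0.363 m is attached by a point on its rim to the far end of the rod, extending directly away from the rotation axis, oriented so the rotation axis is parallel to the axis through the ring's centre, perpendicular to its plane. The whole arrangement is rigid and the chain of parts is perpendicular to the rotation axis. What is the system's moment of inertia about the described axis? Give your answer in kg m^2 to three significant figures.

39.3

Thin rod: I_cm = (1/12)ML² = (1/12)(2.06)(0.585)² = 0.058749 kg m^2; centre at d = 0.2925 m, so I = I_cm + Md² gives I = 0.058749 + (2.06)(0.2925)² = 0.23499 kg m^2.
Thin ring: I_cm = MR² = (1.41)(0.176)² = 0.043676 kg m^2; centre at d = 0.2925 + 0.2925 + 0.176 = 0.761 m, so I = I_cm + Md² gives I = 0.043676 + (1.41)(0.761)² = 0.86024 kg m^2.
Thin rod: I_cm = (1/12)ML² = (1/12)(1.91)(1.33)² = 0.28155 kg m^2; centre at d = 0.2925 + 0.2925 + 0.176 + 0.176 + 0.665 = 1.602 m, so I = I_cm + Md² gives I = 0.28155 + (1.91)(1.602)² = 5.1834 kg m^2.
Thin ring: I_cm = MR² = (4.69)(0.363)² = 0.618 kg m^2; centre at d = 0.2925 + 0.2925 + 0.176 + 0.176 + 0.665 + 0.665 + 0.363 = 2.63 m, so I = I_cm + Md² gives I = 0.618 + (4.69)(2.63)² = 33.058 kg m^2.
Total I = 0.23499 + 0.86024 + 5.1834 + 33.058 = 39.337 kg m^2.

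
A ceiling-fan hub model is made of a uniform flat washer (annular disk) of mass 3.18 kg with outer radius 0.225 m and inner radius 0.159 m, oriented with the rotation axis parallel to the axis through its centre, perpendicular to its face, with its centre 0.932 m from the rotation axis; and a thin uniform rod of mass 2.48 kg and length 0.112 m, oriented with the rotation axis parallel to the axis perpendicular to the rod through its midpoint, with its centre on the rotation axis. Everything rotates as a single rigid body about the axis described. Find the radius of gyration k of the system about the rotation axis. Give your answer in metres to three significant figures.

Annular disk: I_cm = (1/2)M(R²+r²) = (1/2)(3.18)[(0.225)² + (0.159)²] = 0.12069 kg·m²; centre at d = 0.932 m, so the parallel axis theorem gives I = 0.12069 + (3.18)(0.932)² = 2.8829 kg·m².
Thin rod: I_cm = (1/12)ML² = (1/12)(2.48)(0.112)² = 0.0025924 kg·m²; axis through the centre, so I = 0.0025924 kg·m².
Total I = 2.8855 kg·m²; total mass M = 5.66 kg.
k = √(I/M) = √(2.8855/5.66) = 0.71401 m.

0.714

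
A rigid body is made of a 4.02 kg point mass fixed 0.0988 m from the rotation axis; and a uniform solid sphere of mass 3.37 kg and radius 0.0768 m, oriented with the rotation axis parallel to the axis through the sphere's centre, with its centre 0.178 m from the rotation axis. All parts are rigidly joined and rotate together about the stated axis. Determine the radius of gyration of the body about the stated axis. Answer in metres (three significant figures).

0.144

Point mass: I_cm = 0; centre at d = 0.0988 m, so I = I_cm + Md² gives I = 0 + (4.02)(0.0988)² = 0.039241 kg m².
Solid sphere: I_cm = (2/5)MR² = (2/5)(3.37)(0.0768)² = 0.0079508 kg m²; centre at d = 0.178 m, so I = I_cm + Md² gives I = 0.0079508 + (3.37)(0.178)² = 0.11473 kg m².
Total I = 0.15397 kg m²; total mass M = 7.39 kg.
k = √(I/M) = √(0.15397/7.39) = 0.14434 m.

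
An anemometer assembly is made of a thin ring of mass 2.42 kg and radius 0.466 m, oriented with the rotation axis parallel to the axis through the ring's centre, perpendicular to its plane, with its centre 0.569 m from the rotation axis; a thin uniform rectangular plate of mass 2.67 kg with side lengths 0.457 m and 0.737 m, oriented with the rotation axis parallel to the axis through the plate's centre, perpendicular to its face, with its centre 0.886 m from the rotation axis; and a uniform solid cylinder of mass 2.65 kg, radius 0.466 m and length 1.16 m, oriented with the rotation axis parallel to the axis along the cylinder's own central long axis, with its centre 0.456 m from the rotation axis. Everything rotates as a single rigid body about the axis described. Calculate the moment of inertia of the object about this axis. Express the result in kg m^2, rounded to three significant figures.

4.41

Thin ring: I_cm = MR² = (2.42)(0.466)² = 0.52552 kg m^2; centre at d = 0.569 m, so I = I_cm + Md² gives I = 0.52552 + (2.42)(0.569)² = 1.309 kg m^2.
Rectangular plate: I_cm = (1/12)M(a²+b²) = (1/12)(2.67)[(0.457)² + (0.737)²] = 0.16732 kg m^2; centre at d = 0.886 m, so I = I_cm + Md² gives I = 0.16732 + (2.67)(0.886)² = 2.2633 kg m^2.
Solid cylinder: I_cm = (1/2)MR² = (1/2)(2.65)(0.466)² = 0.28773 kg m^2; centre at d = 0.456 m, so I = I_cm + Md² gives I = 0.28773 + (2.65)(0.456)² = 0.83876 kg m^2.
Total I = 1.309 + 2.2633 + 0.83876 = 4.411 kg m^2.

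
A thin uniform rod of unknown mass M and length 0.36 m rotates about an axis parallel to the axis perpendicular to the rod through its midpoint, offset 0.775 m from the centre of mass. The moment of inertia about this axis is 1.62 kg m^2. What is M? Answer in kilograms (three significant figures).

I = I_cm + Md² = (1/12)ML² + Md² = M·[0.0833333·(0.36)² + (0.775)²] = M·0.61143.
So M = 1.62 / 0.61143 = 2.6495 kg.

2.65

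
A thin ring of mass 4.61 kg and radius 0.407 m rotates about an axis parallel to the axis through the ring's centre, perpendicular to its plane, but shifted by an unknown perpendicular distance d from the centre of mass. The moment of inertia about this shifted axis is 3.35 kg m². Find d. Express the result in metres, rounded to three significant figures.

0.749

About the centre-of-mass axis, I_cm = MR² = (4.61)(0.407)² = 0.76364 kg m².
Parallel axis theorem: I = I_cm + Md², so Md² = 3.35 − 0.76364 = 2.5864 kg m².
d = √(2.5864 / 4.61) = 0.74902 m.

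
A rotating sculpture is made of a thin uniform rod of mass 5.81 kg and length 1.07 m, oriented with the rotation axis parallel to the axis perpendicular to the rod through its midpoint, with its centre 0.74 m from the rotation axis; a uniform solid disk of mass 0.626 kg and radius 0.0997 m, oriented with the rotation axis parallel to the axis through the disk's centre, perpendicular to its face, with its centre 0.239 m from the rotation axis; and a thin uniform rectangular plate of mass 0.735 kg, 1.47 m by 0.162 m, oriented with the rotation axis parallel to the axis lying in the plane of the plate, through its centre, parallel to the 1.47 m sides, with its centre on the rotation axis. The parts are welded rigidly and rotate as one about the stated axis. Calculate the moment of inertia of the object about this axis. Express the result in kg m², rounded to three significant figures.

3.78

Thin rod: I_cm = (1/12)ML² = (1/12)(5.81)(1.07)² = 0.55432 kg m²; centre at d = 0.74 m, so I = I_cm + Md² gives I = 0.55432 + (5.81)(0.74)² = 3.7359 kg m².
Solid disk: I_cm = (1/2)MR² = (1/2)(0.626)(0.0997)² = 0.0031112 kg m²; centre at d = 0.239 m, so I = I_cm + Md² gives I = 0.0031112 + (0.626)(0.239)² = 0.038869 kg m².
Rectangular plate: I_cm = (1/12)Mb² = (1/12)(0.735)(0.162)² = 0.0016074 kg m²; axis through the centre, so I = 0.0016074 kg m².
Total I = 3.7359 + 0.038869 + 0.0016074 = 3.7764 kg m².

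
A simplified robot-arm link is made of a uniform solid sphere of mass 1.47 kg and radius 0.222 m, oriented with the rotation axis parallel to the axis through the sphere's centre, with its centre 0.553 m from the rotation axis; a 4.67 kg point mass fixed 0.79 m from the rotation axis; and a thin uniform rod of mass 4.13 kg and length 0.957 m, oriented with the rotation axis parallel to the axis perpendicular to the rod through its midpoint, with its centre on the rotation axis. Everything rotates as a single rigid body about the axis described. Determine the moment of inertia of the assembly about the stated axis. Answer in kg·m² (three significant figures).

Solid sphere: I_cm = (2/5)MR² = (2/5)(1.47)(0.222)² = 0.028979 kg·m²; centre at d = 0.553 m, so I = I_cm + Md² gives I = 0.028979 + (1.47)(0.553)² = 0.47852 kg·m².
Point mass: I_cm = 0; centre at d = 0.79 m, so I = I_cm + Md² gives I = 0 + (4.67)(0.79)² = 2.9145 kg·m².
Thin rod: I_cm = (1/12)ML² = (1/12)(4.13)(0.957)² = 0.3152 kg·m²; axis through the centre, so I = 0.3152 kg·m².
Total I = 0.47852 + 2.9145 + 0.3152 = 3.7083 kg·m².

3.71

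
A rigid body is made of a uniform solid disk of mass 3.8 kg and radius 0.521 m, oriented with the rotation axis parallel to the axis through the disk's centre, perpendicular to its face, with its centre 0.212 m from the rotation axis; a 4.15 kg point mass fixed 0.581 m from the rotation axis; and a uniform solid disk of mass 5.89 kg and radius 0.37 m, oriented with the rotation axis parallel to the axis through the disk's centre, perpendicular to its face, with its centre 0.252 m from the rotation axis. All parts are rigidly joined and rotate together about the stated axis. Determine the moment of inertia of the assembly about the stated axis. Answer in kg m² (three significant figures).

2.86

Solid disk: I_cm = (1/2)MR² = (1/2)(3.8)(0.521)² = 0.51574 kg m²; centre at d = 0.212 m, so I = I_cm + Md² gives I = 0.51574 + (3.8)(0.212)² = 0.68653 kg m².
Point mass: I_cm = 0; centre at d = 0.581 m, so I = I_cm + Md² gives I = 0 + (4.15)(0.581)² = 1.4009 kg m².
Solid disk: I_cm = (1/2)MR² = (1/2)(5.89)(0.37)² = 0.40317 kg m²; centre at d = 0.252 m, so I = I_cm + Md² gives I = 0.40317 + (5.89)(0.252)² = 0.77721 kg m².
Total I = 0.68653 + 1.4009 + 0.77721 = 2.8646 kg m².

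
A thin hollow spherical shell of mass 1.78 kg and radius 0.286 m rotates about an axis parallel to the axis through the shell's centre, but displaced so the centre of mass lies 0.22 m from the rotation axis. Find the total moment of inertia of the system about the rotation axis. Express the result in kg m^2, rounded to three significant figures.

0.183

I_cm = (2/3)MR² = (2/3)(1.78)(0.286)² = 0.097065 kg m^2; centre at d = 0.22 m, so I = I_cm + Md² gives I = 0.097065 + (1.78)(0.22)² = 0.18322 kg m^2.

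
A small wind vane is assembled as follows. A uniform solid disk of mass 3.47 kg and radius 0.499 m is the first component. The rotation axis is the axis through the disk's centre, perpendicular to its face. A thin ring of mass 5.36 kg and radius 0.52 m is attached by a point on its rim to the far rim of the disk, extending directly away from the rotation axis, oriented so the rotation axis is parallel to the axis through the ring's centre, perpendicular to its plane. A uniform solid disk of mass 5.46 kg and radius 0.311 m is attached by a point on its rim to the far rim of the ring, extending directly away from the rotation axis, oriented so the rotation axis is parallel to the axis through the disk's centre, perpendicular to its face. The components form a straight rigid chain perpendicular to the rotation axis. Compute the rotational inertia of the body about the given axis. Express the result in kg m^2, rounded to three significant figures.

Solid disk: I_cm = (1/2)MR² = (1/2)(3.47)(0.499)² = 0.43202 kg m^2; axis through the centre, so I = 0.43202 kg m^2.
Thin ring: I_cm = MR² = (5.36)(0.52)² = 1.4493 kg m^2; centre at d = 0.499 + 0.52 = 1.019 m, so the parallel axis theorem gives I = 1.4493 + (5.36)(1.019)² = 7.015 kg m^2.
Solid disk: I_cm = (1/2)MR² = (1/2)(5.46)(0.311)² = 0.26405 kg m^2; centre at d = 0.499 + 0.52 + 0.52 + 0.311 = 1.85 m, so the parallel axis theorem gives I = 0.26405 + (5.46)(1.85)² = 18.951 kg m^2.
Total I = 0.43202 + 7.015 + 18.951 = 26.398 kg m^2.

26.4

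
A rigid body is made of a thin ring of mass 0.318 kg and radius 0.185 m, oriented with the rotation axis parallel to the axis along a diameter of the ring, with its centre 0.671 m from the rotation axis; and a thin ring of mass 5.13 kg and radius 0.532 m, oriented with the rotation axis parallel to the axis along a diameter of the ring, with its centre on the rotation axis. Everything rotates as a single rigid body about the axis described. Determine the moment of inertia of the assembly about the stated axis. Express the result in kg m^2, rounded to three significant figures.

Thin ring: I_cm = (1/2)MR² = (1/2)(0.318)(0.185)² = 0.0054418 kg m^2; centre at d = 0.671 m, so I = I_cm + Md² gives I = 0.0054418 + (0.318)(0.671)² = 0.14862 kg m^2.
Thin ring: I_cm = (1/2)MR² = (1/2)(5.13)(0.532)² = 0.72596 kg m^2; axis through the centre, so I = 0.72596 kg m^2.
Total I = 0.14862 + 0.72596 = 0.87457 kg m^2.

0.875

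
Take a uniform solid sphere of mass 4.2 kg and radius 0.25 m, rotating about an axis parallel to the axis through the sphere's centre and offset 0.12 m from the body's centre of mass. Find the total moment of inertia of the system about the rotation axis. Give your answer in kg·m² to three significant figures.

0.165

I_cm = (2/5)MR² = (2/5)(4.2)(0.25)² = 0.105 kg·m²; centre at d = 0.12 m, so I = I_cm + Md² gives I = 0.105 + (4.2)(0.12)² = 0.16548 kg·m².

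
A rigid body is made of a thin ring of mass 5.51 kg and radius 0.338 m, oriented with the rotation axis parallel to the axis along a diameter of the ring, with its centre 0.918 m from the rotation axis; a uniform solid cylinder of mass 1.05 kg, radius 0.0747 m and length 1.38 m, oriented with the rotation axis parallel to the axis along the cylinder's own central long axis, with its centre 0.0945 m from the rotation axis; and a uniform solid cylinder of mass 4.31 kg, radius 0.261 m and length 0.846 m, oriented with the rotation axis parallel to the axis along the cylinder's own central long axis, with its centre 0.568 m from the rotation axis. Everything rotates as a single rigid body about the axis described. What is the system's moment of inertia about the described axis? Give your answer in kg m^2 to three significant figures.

Thin ring: I_cm = (1/2)MR² = (1/2)(5.51)(0.338)² = 0.31474 kg m^2; centre at d = 0.918 m, so the parallel axis theorem gives I = 0.31474 + (5.51)(0.918)² = 4.9582 kg m^2.
Solid cylinder: I_cm = (1/2)MR² = (1/2)(1.05)(0.0747)² = 0.0029295 kg m^2; centre at d = 0.0945 m, so the parallel axis theorem gives I = 0.0029295 + (1.05)(0.0945)² = 0.012306 kg m^2.
Solid cylinder: I_cm = (1/2)MR² = (1/2)(4.31)(0.261)² = 0.1468 kg m^2; centre at d = 0.568 m, so the parallel axis theorem gives I = 0.1468 + (4.31)(0.568)² = 1.5373 kg m^2.
Total I = 4.9582 + 0.012306 + 1.5373 = 6.5078 kg m^2.

6.51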